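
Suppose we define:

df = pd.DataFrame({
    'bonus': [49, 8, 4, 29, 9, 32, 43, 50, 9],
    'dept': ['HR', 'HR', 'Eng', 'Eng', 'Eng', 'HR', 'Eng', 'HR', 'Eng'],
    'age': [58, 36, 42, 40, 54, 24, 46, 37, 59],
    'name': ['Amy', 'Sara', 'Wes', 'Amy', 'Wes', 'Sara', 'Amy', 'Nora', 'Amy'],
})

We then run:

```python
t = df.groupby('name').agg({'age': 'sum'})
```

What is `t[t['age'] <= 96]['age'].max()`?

group by name, sum of age:
      age
name     
Amy   203
Nora   37
Sara   60
Wes    96
filter rows where age <= 96:
      age
name     
Nora   37
Sara   60
Wes    96
The max of column 'age' is 96.

96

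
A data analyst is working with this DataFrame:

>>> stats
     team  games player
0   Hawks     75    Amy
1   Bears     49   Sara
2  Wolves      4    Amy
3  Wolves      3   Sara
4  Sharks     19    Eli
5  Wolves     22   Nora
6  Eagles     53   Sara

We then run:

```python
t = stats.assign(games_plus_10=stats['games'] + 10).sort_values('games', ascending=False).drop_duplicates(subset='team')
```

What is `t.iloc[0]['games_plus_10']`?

add column games_plus_10 = stats['games'] + 10:
     team  games player  games_plus_10
0   Hawks     75    Amy             85
1   Bears     49   Sara             59
2  Wolves      4    Amy             14
3  Wolves      3   Sara             13
4  Sharks     19    Eli             29
5  Wolves     22   Nora             32
6  Eagles     53   Sara             63
sort by games descending:
     team  games player  games_plus_10
0   Hawks     75    Amy             85
6  Eagles     53   Sara             63
1   Bears     49   Sara             59
5  Wolves     22   Nora             32
4  Sharks     19    Eli             29
2  Wolves      4    Amy             14
3  Wolves      3   Sara             13
drop duplicate team (keep=first):
     team  games player  games_plus_10
0   Hawks     75    Amy             85
6  Eagles     53   Sara             63
1   Bears     49   Sara             59
5  Wolves     22   Nora             32
4  Sharks     19    Eli             29
Taking the value at position 0, column 'games_plus_10' gives 85.

85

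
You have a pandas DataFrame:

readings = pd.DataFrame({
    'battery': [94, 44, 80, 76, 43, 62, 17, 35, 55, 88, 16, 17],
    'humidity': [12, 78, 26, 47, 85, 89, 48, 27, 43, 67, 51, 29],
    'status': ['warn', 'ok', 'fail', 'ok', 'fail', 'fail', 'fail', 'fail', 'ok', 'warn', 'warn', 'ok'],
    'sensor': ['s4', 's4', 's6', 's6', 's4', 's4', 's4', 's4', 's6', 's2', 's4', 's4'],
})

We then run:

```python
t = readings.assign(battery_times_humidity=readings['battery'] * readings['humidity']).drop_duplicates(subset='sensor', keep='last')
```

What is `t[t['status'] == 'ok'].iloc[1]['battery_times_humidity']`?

add column battery_times_humidity = readings['battery'] * readings['humidity']:
    battery  humidity status sensor  battery_times_humidity
0        94        12   warn     s4                    1128
1        44        78     ok     s4                    3432
2        80        26   fail     s6                    2080
3        76        47     ok     s6                    3572
4        43        85   fail     s4                    3655
5        62        89   fail     s4                    5518
6        17        48   fail     s4                     816
7        35        27   fail     s4                     945
8        55        43     ok     s6                    2365
9        88        67   warn     s2                    5896
10       16        51   warn     s4                     816
11       17        29     ok     s4                     493
drop duplicate sensor (keep=last):
    battery  humidity status sensor  battery_times_humidity
8        55        43     ok     s6                    2365
9        88        67   warn     s2                    5896
11       17        29     ok     s4                     493
filter rows where status == 'ok':
    battery  humidity status sensor  battery_times_humidity
8        55        43     ok     s6                    2365
11       17        29     ok     s4                     493

493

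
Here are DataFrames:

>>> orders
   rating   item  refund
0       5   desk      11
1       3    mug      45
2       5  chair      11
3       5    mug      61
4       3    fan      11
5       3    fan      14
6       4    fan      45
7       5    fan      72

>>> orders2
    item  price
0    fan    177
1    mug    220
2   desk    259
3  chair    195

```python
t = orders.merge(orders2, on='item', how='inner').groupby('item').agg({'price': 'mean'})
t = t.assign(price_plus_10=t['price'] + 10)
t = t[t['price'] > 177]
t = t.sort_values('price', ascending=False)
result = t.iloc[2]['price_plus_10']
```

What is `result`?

205.0

merge on 'item' (how='inner') → 8 rows:
   rating   item  refund  price
0       5   desk      11    259
1       3    mug      45    220
2       5  chair      11    195
3       5    mug      61    220
4       3    fan      11    177
5       3    fan      14    177
6       4    fan      45    177
7       5    fan      72    177
group by item, mean of price:
       price
item        
chair  195.0
desk   259.0
fan    177.0
mug    220.0
add column price_plus_10 = t['price'] + 10:
       price  price_plus_10
item                       
chair  195.0          205.0
desk   259.0          269.0
fan    177.0          187.0
mug    220.0          230.0
filter rows where price > 177:
       price  price_plus_10
item                       
chair  195.0          205.0
desk   259.0          269.0
mug    220.0          230.0
sort by price descending:
       price  price_plus_10
item                       
desk   259.0          269.0
mug    220.0          230.0
chair  195.0          205.0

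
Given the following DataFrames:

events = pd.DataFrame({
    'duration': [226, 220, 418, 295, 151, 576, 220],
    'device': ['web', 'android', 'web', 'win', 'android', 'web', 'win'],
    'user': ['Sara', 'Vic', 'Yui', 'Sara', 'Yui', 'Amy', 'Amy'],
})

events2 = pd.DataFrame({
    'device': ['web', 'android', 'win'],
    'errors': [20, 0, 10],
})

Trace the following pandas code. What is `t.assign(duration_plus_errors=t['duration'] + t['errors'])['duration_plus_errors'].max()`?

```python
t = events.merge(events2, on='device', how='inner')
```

merge on 'device' (how='inner') → 7 rows:
   duration   device  user  errors
0       226      web  Sara      20
1       220  android   Vic       0
2       418      web   Yui      20
3       295      win  Sara      10
4       151  android   Yui       0
5       576      web   Amy      20
6       220      win   Amy      10
add column duration_plus_errors = t['duration'] + t['errors']:
   duration   device  user  errors  duration_plus_errors
0       226      web  Sara      20                   246
1       220  android   Vic       0                   220
2       418      web   Yui      20                   438
3       295      win  Sara      10                   305
4       151  android   Yui       0                   151
5       576      web   Amy      20                   596
6       220      win   Amy      10                   230
Reading off the max of column 'duration_plus_errors', we get 596.

596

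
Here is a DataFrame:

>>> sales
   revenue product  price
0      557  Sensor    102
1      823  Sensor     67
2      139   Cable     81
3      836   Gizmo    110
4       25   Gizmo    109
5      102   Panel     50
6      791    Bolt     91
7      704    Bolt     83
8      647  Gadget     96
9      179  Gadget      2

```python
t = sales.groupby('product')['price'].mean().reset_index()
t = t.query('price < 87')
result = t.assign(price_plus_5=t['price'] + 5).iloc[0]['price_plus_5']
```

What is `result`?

86.0

group by product, mean of price:
product
Bolt       87.0
Cable      81.0
Gadget     49.0
Gizmo     109.5
Panel      50.0
Sensor     84.5
Name: price, dtype: float64
reset_index():
  product  price
0    Bolt   87.0
1   Cable   81.0
2  Gadget   49.0
3   Gizmo  109.5
4   Panel   50.0
5  Sensor   84.5
filter rows where price < 87:
  product  price
1   Cable   81.0
2  Gadget   49.0
4   Panel   50.0
5  Sensor   84.5
add column price_plus_5 = t['price'] + 5:
  product  price  price_plus_5
1   Cable   81.0          86.0
2  Gadget   49.0          54.0
4   Panel   50.0          55.0
5  Sensor   84.5          89.5
value at position 0, column 'price_plus_5' → 86.0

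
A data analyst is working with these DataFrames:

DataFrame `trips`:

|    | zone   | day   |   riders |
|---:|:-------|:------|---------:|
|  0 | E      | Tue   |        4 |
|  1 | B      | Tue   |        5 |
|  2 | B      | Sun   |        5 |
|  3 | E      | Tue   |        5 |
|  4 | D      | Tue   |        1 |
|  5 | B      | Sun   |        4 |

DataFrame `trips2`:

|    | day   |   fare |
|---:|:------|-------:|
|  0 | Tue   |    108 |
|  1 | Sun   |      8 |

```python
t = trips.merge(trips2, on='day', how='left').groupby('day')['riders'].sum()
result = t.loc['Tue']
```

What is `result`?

merge on 'day' (how='left') → 6 rows:
  zone  day  riders  fare
0    E  Tue       4   108
1    B  Tue       5   108
2    B  Sun       5     8
3    E  Tue       5   108
4    D  Tue       1   108
5    B  Sun       4     8
group by day, sum of riders:
day
Sun     9
Tue    15
Name: riders, dtype: int64
Finally, value at index 'Tue' = 15.

15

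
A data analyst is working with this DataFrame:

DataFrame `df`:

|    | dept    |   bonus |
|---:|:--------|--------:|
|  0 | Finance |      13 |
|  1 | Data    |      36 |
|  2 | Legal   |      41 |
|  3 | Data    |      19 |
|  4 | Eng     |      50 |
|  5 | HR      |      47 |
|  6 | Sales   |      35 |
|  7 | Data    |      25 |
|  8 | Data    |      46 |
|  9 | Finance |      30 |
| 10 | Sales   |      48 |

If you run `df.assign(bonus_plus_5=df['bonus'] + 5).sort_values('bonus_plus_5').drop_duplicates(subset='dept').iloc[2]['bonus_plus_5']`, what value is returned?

add column bonus_plus_5 = df['bonus'] + 5:
       dept  bonus  bonus_plus_5
0   Finance     13            18
1      Data     36            41
2     Legal     41            46
3      Data     19            24
4       Eng     50            55
5        HR     47            52
6     Sales     35            40
7      Data     25            30
8      Data     46            51
9   Finance     30            35
10    Sales     48            53
sort by bonus_plus_5:
       dept  bonus  bonus_plus_5
0   Finance     13            18
3      Data     19            24
7      Data     25            30
9   Finance     30            35
6     Sales     35            40
1      Data     36            41
2     Legal     41            46
8      Data     46            51
5        HR     47            52
10    Sales     48            53
4       Eng     50            55
drop duplicate dept (keep=first):
      dept  bonus  bonus_plus_5
0  Finance     13            18
3     Data     19            24
6    Sales     35            40
2    Legal     41            46
5       HR     47            52
4      Eng     50            55
Then the value at position 2, column 'bonus_plus_5': 40

40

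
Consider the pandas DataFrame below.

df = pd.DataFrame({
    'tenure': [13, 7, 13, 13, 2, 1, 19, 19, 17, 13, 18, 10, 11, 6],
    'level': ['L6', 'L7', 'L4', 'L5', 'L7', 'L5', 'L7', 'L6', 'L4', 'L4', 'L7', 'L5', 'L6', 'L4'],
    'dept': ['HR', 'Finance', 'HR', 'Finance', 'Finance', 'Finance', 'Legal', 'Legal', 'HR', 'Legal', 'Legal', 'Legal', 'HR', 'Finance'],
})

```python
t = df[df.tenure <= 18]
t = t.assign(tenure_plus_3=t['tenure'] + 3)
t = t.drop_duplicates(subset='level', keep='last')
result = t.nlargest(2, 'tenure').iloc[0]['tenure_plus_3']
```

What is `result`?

21

filter rows where tenure <= 18:
    tenure level     dept
0       13    L6       HR
1        7    L7  Finance
2       13    L4       HR
3       13    L5  Finance
4        2    L7  Finance
5        1    L5  Finance
8       17    L4       HR
9       13    L4    Legal
10      18    L7    Legal
11      10    L5    Legal
12      11    L6       HR
13       6    L4  Finance
add column tenure_plus_3 = t['tenure'] + 3:
    tenure level     dept  tenure_plus_3
0       13    L6       HR             16
1        7    L7  Finance             10
2       13    L4       HR             16
3       13    L5  Finance             16
4        2    L7  Finance              5
5        1    L5  Finance              4
8       17    L4       HR             20
9       13    L4    Legal             16
10      18    L7    Legal             21
11      10    L5    Legal             13
12      11    L6       HR             14
13       6    L4  Finance              9
drop duplicate level (keep=last):
    tenure level     dept  tenure_plus_3
10      18    L7    Legal             21
11      10    L5    Legal             13
12      11    L6       HR             14
13       6    L4  Finance              9
take 2 rows with largest tenure:
    tenure level   dept  tenure_plus_3
10      18    L7  Legal             21
12      11    L6     HR             14
So iloc[0]['tenure_plus_3'] = 21.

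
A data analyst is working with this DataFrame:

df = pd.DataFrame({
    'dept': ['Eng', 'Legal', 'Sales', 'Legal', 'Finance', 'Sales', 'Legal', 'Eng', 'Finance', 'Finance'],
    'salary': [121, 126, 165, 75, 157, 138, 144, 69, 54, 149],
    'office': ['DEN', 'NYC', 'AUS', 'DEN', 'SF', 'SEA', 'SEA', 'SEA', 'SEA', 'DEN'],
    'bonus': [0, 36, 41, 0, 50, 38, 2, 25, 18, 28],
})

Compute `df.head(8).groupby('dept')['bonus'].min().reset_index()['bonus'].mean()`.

take first 8 rows:
      dept  salary office  bonus
0      Eng     121    DEN      0
1    Legal     126    NYC     36
2    Sales     165    AUS     41
3    Legal      75    DEN      0
4  Finance     157     SF     50
5    Sales     138    SEA     38
6    Legal     144    SEA      2
7      Eng      69    SEA     25
group by dept, min of bonus:
dept
Eng         0
Finance    50
Legal       0
Sales      38
Name: bonus, dtype: int64
reset_index():
      dept  bonus
0      Eng      0
1  Finance     50
2    Legal      0
3    Sales     38
The mean of column 'bonus' is 22.0.

22.0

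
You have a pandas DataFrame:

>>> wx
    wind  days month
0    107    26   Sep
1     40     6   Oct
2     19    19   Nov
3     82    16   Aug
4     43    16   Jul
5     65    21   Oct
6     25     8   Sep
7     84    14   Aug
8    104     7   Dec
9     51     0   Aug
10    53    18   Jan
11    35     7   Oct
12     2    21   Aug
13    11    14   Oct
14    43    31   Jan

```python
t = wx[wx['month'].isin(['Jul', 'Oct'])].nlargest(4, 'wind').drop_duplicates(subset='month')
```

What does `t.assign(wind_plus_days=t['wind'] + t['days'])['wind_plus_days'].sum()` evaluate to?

filter rows where month in ['Jul', 'Oct']:
    wind  days month
1     40     6   Oct
4     43    16   Jul
5     65    21   Oct
11    35     7   Oct
13    11    14   Oct
take 4 rows with largest wind:
    wind  days month
5     65    21   Oct
4     43    16   Jul
1     40     6   Oct
11    35     7   Oct
drop duplicate month (keep=first):
   wind  days month
5    65    21   Oct
4    43    16   Jul
add column wind_plus_days = t['wind'] + t['days']:
   wind  days month  wind_plus_days
5    65    21   Oct              86
4    43    16   Jul              59
Taking the sum of column 'wind_plus_days' gives 145.

145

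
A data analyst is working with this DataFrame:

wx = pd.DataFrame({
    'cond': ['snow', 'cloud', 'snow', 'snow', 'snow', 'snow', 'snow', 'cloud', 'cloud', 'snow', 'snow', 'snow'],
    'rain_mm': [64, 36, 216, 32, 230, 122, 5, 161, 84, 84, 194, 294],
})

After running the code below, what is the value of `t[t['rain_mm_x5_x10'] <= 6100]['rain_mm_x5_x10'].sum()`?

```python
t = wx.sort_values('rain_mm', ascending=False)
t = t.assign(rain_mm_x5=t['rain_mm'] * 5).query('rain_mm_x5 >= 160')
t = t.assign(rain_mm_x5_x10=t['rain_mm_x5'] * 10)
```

sort by rain_mm descending:
     cond  rain_mm
11   snow      294
4    snow      230
2    snow      216
10   snow      194
7   cloud      161
5    snow      122
8   cloud       84
9    snow       84
0    snow       64
1   cloud       36
3    snow       32
6    snow        5
add column rain_mm_x5 = t['rain_mm'] * 5:
     cond  rain_mm  rain_mm_x5
11   snow      294        1470
4    snow      230        1150
2    snow      216        1080
10   snow      194         970
7   cloud      161         805
5    snow      122         610
8   cloud       84         420
9    snow       84         420
0    snow       64         320
1   cloud       36         180
3    snow       32         160
6    snow        5          25
filter rows where rain_mm_x5 >= 160:
     cond  rain_mm  rain_mm_x5
11   snow      294        1470
4    snow      230        1150
2    snow      216        1080
10   snow      194         970
7   cloud      161         805
5    snow      122         610
8   cloud       84         420
9    snow       84         420
0    snow       64         320
1   cloud       36         180
3    snow       32         160
add column rain_mm_x5_x10 = t['rain_mm_x5'] * 10:
     cond  rain_mm  rain_mm_x5  rain_mm_x5_x10
11   snow      294        1470           14700
4    snow      230        1150           11500
2    snow      216        1080           10800
10   snow      194         970            9700
7   cloud      161         805            8050
5    snow      122         610            6100
8   cloud       84         420            4200
9    snow       84         420            4200
0    snow       64         320            3200
1   cloud       36         180            1800
3    snow       32         160            1600
filter rows where rain_mm_x5_x10 <= 6100:
    cond  rain_mm  rain_mm_x5  rain_mm_x5_x10
5   snow      122         610            6100
8  cloud       84         420            4200
9   snow       84         420            4200
0   snow       64         320            3200
1  cloud       36         180            1800
3   snow       32         160            1600
Hence 21100.

21100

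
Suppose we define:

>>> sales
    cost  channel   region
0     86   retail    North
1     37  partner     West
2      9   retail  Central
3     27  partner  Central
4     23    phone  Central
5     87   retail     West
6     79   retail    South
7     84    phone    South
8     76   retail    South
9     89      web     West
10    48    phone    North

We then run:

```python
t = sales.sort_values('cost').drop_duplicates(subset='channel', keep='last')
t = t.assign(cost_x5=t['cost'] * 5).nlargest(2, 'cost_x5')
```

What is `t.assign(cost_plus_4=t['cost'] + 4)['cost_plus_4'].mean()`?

92.0

sort by cost:
    cost  channel   region
2      9   retail  Central
4     23    phone  Central
3     27  partner  Central
1     37  partner     West
10    48    phone    North
8     76   retail    South
6     79   retail    South
7     84    phone    South
0     86   retail    North
5     87   retail     West
9     89      web     West
drop duplicate channel (keep=last):
   cost  channel region
1    37  partner   West
7    84    phone  South
5    87   retail   West
9    89      web   West
add column cost_x5 = t['cost'] * 5:
   cost  channel region  cost_x5
1    37  partner   West      185
7    84    phone  South      420
5    87   retail   West      435
9    89      web   West      445
take 2 rows with largest cost_x5:
   cost channel region  cost_x5
9    89     web   West      445
5    87  retail   West      435
add column cost_plus_4 = t['cost'] + 4:
   cost channel region  cost_x5  cost_plus_4
9    89     web   West      445           93
5    87  retail   West      435           91
Taking the mean of column 'cost_plus_4' gives 92.0.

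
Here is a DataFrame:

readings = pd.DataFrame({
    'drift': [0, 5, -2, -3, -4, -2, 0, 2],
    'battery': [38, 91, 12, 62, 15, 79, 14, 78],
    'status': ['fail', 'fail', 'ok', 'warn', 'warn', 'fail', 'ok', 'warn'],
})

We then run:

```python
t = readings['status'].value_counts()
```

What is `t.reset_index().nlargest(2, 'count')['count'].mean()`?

value_counts of status:
status
fail    3
warn    3
ok      2
Name: count, dtype: int64
reset_index():
  status  count
0   fail      3
1   warn      3
2     ok      2
take 2 rows with largest count:
  status  count
0   fail      3
1   warn      3
Finally, mean of column 'count' = 3.0.

3.0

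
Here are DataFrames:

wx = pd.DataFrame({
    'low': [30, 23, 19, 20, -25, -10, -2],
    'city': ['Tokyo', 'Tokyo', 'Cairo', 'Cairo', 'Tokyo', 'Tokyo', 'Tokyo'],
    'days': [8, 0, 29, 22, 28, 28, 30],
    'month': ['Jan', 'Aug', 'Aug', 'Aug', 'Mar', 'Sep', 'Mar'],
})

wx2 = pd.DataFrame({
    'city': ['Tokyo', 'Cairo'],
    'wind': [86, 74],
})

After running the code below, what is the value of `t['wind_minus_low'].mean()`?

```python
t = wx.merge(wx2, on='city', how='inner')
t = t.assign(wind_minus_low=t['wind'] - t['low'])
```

74.7142857143

merge on 'city' (how='inner') → 7 rows:
   low   city  days month  wind
0   30  Tokyo     8   Jan    86
1   23  Tokyo     0   Aug    86
2   19  Cairo    29   Aug    74
3   20  Cairo    22   Aug    74
4  -25  Tokyo    28   Mar    86
5  -10  Tokyo    28   Sep    86
6   -2  Tokyo    30   Mar    86
add column wind_minus_low = t['wind'] - t['low']:
   low   city  days month  wind  wind_minus_low
0   30  Tokyo     8   Jan    86              56
1   23  Tokyo     0   Aug    86              63
2   19  Cairo    29   Aug    74              55
3   20  Cairo    22   Aug    74              54
4  -25  Tokyo    28   Mar    86             111
5  -10  Tokyo    28   Sep    86              96
6   -2  Tokyo    30   Mar    86              88
mean of column 'wind_minus_low' → 74.7142857143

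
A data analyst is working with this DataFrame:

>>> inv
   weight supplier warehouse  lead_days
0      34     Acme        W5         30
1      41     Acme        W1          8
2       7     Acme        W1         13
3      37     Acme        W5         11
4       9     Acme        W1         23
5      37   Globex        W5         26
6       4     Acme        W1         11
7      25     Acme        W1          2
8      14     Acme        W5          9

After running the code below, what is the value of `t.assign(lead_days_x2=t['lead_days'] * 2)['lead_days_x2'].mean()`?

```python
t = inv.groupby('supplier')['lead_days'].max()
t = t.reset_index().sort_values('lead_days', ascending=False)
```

56.0

group by supplier, max of lead_days:
supplier
Acme      30
Globex    26
Name: lead_days, dtype: int64
reset_index():
  supplier  lead_days
0     Acme         30
1   Globex         26
sort by lead_days descending:
  supplier  lead_days
0     Acme         30
1   Globex         26
add column lead_days_x2 = t['lead_days'] * 2:
  supplier  lead_days  lead_days_x2
0     Acme         30            60
1   Globex         26            52
Reading off the mean of column 'lead_days_x2', we get 56.0.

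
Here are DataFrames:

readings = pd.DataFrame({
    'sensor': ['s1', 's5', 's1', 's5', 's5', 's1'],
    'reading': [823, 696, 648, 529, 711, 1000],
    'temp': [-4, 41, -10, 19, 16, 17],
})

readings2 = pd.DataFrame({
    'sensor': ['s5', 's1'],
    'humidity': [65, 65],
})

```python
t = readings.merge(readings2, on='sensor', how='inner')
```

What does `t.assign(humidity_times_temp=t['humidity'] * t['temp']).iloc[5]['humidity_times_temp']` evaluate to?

1105

merge on 'sensor' (how='inner') → 6 rows:
  sensor  reading  temp  humidity
0     s1      823    -4        65
1     s5      696    41        65
2     s1      648   -10        65
3     s5      529    19        65
4     s5      711    16        65
5     s1     1000    17        65
add column humidity_times_temp = t['humidity'] * t['temp']:
  sensor  reading  temp  humidity  humidity_times_temp
0     s1      823    -4        65                 -260
1     s5      696    41        65                 2665
2     s1      648   -10        65                 -650
3     s5      529    19        65                 1235
4     s5      711    16        65                 1040
5     s1     1000    17        65                 1105
Hence 1105.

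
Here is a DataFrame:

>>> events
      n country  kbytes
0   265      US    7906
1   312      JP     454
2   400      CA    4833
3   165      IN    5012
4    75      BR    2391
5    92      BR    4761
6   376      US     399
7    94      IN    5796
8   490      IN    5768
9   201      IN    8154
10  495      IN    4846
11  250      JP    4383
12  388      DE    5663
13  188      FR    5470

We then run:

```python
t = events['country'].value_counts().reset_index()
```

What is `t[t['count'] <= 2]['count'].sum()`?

value_counts of country:
country
IN    5
US    2
JP    2
BR    2
CA    1
DE    1
FR    1
Name: count, dtype: int64
reset_index():
  country  count
0      IN      5
1      US      2
2      JP      2
3      BR      2
4      CA      1
5      DE      1
6      FR      1
filter rows where count <= 2:
  country  count
1      US      2
2      JP      2
3      BR      2
4      CA      1
5      DE      1
6      FR      1
Taking the sum of column 'count' gives 9.

9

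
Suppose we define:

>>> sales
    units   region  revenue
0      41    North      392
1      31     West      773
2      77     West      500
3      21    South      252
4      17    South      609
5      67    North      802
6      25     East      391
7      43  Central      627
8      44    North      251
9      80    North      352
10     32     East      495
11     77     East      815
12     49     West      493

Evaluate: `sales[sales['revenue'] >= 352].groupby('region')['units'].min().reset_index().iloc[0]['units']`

filter rows where revenue >= 352:
    units   region  revenue
0      41    North      392
1      31     West      773
2      77     West      500
4      17    South      609
5      67    North      802
6      25     East      391
7      43  Central      627
9      80    North      352
10     32     East      495
11     77     East      815
12     49     West      493
group by region, min of units:
region
Central    43
East       25
North      41
South      17
West       31
Name: units, dtype: int64
reset_index():
    region  units
0  Central     43
1     East     25
2    North     41
3    South     17
4     West     31

43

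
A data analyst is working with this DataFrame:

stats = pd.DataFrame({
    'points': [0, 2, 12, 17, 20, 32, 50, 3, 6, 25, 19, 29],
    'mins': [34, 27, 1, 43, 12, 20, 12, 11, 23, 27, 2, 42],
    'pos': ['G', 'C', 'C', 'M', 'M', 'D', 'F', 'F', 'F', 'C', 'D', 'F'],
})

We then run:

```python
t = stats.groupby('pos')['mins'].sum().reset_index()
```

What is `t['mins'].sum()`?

254

group by pos, sum of mins:
pos
C    55
D    22
F    88
G    34
M    55
Name: mins, dtype: int64
reset_index():
  pos  mins
0   C    55
1   D    22
2   F    88
3   G    34
4   M    55
Hence 254.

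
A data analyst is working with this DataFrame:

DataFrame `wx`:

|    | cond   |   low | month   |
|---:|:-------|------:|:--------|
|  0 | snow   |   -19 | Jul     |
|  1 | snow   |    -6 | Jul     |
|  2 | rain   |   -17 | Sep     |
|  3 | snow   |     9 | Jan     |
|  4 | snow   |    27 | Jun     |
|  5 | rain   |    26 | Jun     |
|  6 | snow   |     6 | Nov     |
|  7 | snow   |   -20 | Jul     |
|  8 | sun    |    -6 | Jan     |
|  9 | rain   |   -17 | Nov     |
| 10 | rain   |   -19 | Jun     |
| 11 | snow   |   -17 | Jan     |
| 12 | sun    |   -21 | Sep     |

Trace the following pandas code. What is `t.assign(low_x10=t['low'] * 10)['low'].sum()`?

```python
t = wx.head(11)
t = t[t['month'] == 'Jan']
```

3

take first 11 rows:
    cond  low month
0   snow  -19   Jul
1   snow   -6   Jul
2   rain  -17   Sep
3   snow    9   Jan
4   snow   27   Jun
5   rain   26   Jun
6   snow    6   Nov
7   snow  -20   Jul
8    sun   -6   Jan
9   rain  -17   Nov
10  rain  -19   Jun
filter rows where month == 'Jan':
   cond  low month
3  snow    9   Jan
8   sun   -6   Jan
add column low_x10 = t['low'] * 10:
   cond  low month  low_x10
3  snow    9   Jan       90
8   sun   -6   Jan      -60
Taking the sum of column 'low' gives 3.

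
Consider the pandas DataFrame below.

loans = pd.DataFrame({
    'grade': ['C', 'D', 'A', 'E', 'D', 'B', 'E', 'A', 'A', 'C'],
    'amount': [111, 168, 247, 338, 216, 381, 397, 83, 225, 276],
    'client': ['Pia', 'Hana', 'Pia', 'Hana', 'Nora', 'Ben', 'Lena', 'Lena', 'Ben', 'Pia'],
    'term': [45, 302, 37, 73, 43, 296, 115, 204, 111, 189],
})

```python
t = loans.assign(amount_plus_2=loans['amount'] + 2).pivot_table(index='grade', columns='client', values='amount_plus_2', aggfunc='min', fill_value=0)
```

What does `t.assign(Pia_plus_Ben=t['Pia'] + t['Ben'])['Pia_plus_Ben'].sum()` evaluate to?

add column amount_plus_2 = loans['amount'] + 2:
  grade  amount client  term  amount_plus_2
0     C     111    Pia    45            113
1     D     168   Hana   302            170
2     A     247    Pia    37            249
3     E     338   Hana    73            340
4     D     216   Nora    43            218
5     B     381    Ben   296            383
6     E     397   Lena   115            399
7     A      83   Lena   204             85
8     A     225    Ben   111            227
9     C     276    Pia   189            278
pivot: rows=grade, cols=client, min(amount_plus_2):
client  Ben  Hana  Lena  Nora  Pia
grade                             
A       227     0    85     0  249
B       383     0     0     0    0
C         0     0     0     0  113
D         0   170     0   218    0
E         0   340   399     0    0
add column Pia_plus_Ben = t['Pia'] + t['Ben']:
client  Ben  Hana  Lena  Nora  Pia  Pia_plus_Ben
grade                                           
A       227     0    85     0  249           476
B       383     0     0     0    0           383
C         0     0     0     0  113           113
D         0   170     0   218    0             0
E         0   340   399     0    0             0
Reading off the sum of column 'Pia_plus_Ben', we get 972.

972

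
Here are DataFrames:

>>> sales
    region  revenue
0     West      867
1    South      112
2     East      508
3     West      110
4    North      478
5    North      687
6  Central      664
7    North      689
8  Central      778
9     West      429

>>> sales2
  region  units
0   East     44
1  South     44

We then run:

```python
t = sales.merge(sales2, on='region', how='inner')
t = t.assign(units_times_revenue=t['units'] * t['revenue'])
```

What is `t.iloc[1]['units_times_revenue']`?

22352

merge on 'region' (how='inner') → 2 rows:
  region  revenue  units
0  South      112     44
1   East      508     44
add column units_times_revenue = t['units'] * t['revenue']:
  region  revenue  units  units_times_revenue
0  South      112     44                 4928
1   East      508     44                22352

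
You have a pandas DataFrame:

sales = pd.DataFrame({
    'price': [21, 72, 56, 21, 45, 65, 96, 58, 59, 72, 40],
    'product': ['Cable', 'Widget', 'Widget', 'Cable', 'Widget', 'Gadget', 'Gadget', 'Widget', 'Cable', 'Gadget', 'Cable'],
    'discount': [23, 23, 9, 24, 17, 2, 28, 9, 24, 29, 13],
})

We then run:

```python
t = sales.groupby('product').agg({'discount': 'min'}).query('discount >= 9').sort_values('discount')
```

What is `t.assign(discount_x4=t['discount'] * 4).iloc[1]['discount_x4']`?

52

group by product, min of discount:
         discount
product          
Cable          13
Gadget          2
Widget          9
filter rows where discount >= 9:
         discount
product          
Cable          13
Widget          9
sort by discount:
         discount
product          
Widget          9
Cable          13
add column discount_x4 = t['discount'] * 4:
         discount  discount_x4
product                       
Widget          9           36
Cable          13           52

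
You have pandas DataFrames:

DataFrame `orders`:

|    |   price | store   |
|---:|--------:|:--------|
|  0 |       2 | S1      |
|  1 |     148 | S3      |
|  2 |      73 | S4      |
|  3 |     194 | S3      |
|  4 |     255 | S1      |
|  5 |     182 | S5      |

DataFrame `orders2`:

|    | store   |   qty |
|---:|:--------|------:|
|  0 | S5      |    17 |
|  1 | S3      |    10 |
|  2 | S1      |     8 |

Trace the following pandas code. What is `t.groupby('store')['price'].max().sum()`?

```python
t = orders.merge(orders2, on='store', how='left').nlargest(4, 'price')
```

merge on 'store' (how='left') → 6 rows:
   price store   qty
0      2    S1   8.0
1    148    S3  10.0
2     73    S4   NaN
3    194    S3  10.0
4    255    S1   8.0
5    182    S5  17.0
take 4 rows with largest price:
   price store   qty
4    255    S1   8.0
3    194    S3  10.0
5    182    S5  17.0
1    148    S3  10.0
group by store, max of price:
store
S1    255
S3    194
S5    182
Name: price, dtype: int64
sum of the resulting series → 631

631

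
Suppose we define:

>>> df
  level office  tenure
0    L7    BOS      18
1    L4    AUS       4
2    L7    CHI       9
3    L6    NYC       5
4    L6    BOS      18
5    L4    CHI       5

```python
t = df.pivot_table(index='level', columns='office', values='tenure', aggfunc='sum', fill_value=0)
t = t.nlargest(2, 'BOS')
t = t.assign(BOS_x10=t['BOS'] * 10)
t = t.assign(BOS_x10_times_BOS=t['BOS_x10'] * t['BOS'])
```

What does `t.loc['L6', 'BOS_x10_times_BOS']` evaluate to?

pivot: rows=level, cols=office, sum(tenure):
office  AUS  BOS  CHI  NYC
level                     
L4        4    0    5    0
L6        0   18    0    5
L7        0   18    9    0
take 2 rows with largest BOS:
office  AUS  BOS  CHI  NYC
level                     
L6        0   18    0    5
L7        0   18    9    0
add column BOS_x10 = t['BOS'] * 10:
office  AUS  BOS  CHI  NYC  BOS_x10
level                              
L6        0   18    0    5      180
L7        0   18    9    0      180
add column BOS_x10_times_BOS = t['BOS_x10'] * t['BOS']:
office  AUS  BOS  CHI  NYC  BOS_x10  BOS_x10_times_BOS
level                                                 
L6        0   18    0    5      180               3240
L7        0   18    9    0      180               3240

3240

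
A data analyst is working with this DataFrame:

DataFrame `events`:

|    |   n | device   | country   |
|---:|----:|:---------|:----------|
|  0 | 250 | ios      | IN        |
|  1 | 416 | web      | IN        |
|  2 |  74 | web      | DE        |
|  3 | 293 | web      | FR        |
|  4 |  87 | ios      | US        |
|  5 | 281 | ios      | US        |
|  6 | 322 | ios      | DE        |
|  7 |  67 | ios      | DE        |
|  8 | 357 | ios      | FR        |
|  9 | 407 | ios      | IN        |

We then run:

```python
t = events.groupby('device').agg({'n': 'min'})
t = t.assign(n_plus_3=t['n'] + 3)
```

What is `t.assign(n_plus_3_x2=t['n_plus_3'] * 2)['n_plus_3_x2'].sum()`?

group by device, min of n:
         n
device    
ios     67
web     74
add column n_plus_3 = t['n'] + 3:
         n  n_plus_3
device              
ios     67        70
web     74        77
add column n_plus_3_x2 = t['n_plus_3'] * 2:
         n  n_plus_3  n_plus_3_x2
device                           
ios     67        70          140
web     74        77          154

294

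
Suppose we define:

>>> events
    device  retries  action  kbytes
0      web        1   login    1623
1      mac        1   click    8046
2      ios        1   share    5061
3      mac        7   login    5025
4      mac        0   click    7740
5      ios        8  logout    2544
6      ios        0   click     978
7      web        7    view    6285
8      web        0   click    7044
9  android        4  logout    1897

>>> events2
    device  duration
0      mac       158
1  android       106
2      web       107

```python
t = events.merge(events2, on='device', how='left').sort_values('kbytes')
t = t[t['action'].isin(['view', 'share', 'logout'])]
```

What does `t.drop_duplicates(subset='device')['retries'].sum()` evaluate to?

merge on 'device' (how='left') → 10 rows:
    device  retries  action  kbytes  duration
0      web        1   login    1623     107.0
1      mac        1   click    8046     158.0
2      ios        1   share    5061       NaN
3      mac        7   login    5025     158.0
4      mac        0   click    7740     158.0
5      ios        8  logout    2544       NaN
6      ios        0   click     978       NaN
7      web        7    view    6285     107.0
8      web        0   click    7044     107.0
9  android        4  logout    1897     106.0
sort by kbytes:
    device  retries  action  kbytes  duration
6      ios        0   click     978       NaN
0      web        1   login    1623     107.0
9  android        4  logout    1897     106.0
5      ios        8  logout    2544       NaN
3      mac        7   login    5025     158.0
2      ios        1   share    5061       NaN
7      web        7    view    6285     107.0
8      web        0   click    7044     107.0
4      mac        0   click    7740     158.0
1      mac        1   click    8046     158.0
filter rows where action in ['view', 'share', 'logout']:
    device  retries  action  kbytes  duration
9  android        4  logout    1897     106.0
5      ios        8  logout    2544       NaN
2      ios        1   share    5061       NaN
7      web        7    view    6285     107.0
drop duplicate device (keep=first):
    device  retries  action  kbytes  duration
9  android        4  logout    1897     106.0
5      ios        8  logout    2544       NaN
7      web        7    view    6285     107.0
Taking the sum of column 'retries' gives 19.

19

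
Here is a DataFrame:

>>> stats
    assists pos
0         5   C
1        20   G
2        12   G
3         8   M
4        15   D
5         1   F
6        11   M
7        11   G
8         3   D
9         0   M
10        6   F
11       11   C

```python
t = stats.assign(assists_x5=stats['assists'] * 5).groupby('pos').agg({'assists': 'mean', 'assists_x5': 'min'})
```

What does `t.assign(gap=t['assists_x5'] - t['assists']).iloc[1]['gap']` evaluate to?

add column assists_x5 = stats['assists'] * 5:
    assists pos  assists_x5
0         5   C          25
1        20   G         100
2        12   G          60
3         8   M          40
4        15   D          75
5         1   F           5
6        11   M          55
7        11   G          55
8         3   D          15
9         0   M           0
10        6   F          30
11       11   C          55
group by pos: mean(assists), min(assists_x5):
       assists  assists_x5
pos                       
C     8.000000          25
D     9.000000          15
F     3.500000           5
G    14.333333          55
M     6.333333           0
add column gap = t['assists_x5'] - t['assists']:
       assists  assists_x5        gap
pos                                  
C     8.000000          25  17.000000
D     9.000000          15   6.000000
F     3.500000           5   1.500000
G    14.333333          55  40.666667
M     6.333333           0  -6.333333
The value at position 1, column 'gap' is 6.0.

6.0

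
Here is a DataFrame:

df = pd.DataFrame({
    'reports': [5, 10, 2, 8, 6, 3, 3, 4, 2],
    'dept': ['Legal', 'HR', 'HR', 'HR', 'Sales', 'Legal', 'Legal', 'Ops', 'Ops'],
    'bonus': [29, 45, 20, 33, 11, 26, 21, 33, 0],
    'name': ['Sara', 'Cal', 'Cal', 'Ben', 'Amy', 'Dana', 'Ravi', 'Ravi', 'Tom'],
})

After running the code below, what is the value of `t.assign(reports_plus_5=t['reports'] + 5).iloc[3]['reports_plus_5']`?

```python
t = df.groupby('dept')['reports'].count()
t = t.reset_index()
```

6

group by dept, count of reports:
dept
HR       3
Legal    3
Ops      2
Sales    1
Name: reports, dtype: int64
reset_index():
    dept  reports
0     HR        3
1  Legal        3
2    Ops        2
3  Sales        1
add column reports_plus_5 = t['reports'] + 5:
    dept  reports  reports_plus_5
0     HR        3               8
1  Legal        3               8
2    Ops        2               7
3  Sales        1               6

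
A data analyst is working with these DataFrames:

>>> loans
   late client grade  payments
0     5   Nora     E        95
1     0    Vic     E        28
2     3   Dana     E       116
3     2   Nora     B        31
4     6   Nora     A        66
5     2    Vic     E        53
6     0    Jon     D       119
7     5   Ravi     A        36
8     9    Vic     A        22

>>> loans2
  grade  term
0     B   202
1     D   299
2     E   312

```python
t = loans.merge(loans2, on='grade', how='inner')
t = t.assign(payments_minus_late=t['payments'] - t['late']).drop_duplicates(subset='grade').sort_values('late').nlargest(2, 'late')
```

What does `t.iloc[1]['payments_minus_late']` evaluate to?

merge on 'grade' (how='inner') → 6 rows:
   late client grade  payments  term
0     5   Nora     E        95   312
1     0    Vic     E        28   312
2     3   Dana     E       116   312
3     2   Nora     B        31   202
4     2    Vic     E        53   312
5     0    Jon     D       119   299
add column payments_minus_late = t['payments'] - t['late']:
   late client grade  payments  term  payments_minus_late
0     5   Nora     E        95   312                   90
1     0    Vic     E        28   312                   28
2     3   Dana     E       116   312                  113
3     2   Nora     B        31   202                   29
4     2    Vic     E        53   312                   51
5     0    Jon     D       119   299                  119
drop duplicate grade (keep=first):
   late client grade  payments  term  payments_minus_late
0     5   Nora     E        95   312                   90
3     2   Nora     B        31   202                   29
5     0    Jon     D       119   299                  119
sort by late:
   late client grade  payments  term  payments_minus_late
5     0    Jon     D       119   299                  119
3     2   Nora     B        31   202                   29
0     5   Nora     E        95   312                   90
take 2 rows with largest late:
   late client grade  payments  term  payments_minus_late
0     5   Nora     E        95   312                   90
3     2   Nora     B        31   202                   29
Taking the value at position 1, column 'payments_minus_late' gives 29.

29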